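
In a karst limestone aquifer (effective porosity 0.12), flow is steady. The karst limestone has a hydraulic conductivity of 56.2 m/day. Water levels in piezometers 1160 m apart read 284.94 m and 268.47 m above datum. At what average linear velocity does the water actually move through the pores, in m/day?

6.65

Hydraulic gradient i = (284.94 − 268.47) / 1160 = 16.47 / 1160 = 0.01420.
Darcy flux q = K · i = 56.20 × 0.01420 = 0.7979 m/day.
Seepage velocity v = q / n_e = 0.7979 / 0.12 = 6.650 m/day.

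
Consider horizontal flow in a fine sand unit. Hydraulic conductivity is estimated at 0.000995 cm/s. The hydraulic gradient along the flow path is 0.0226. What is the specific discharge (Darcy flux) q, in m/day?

Convert K: 0.000995 cm/s × 864 = 0.8597 m/day.
Hydraulic gradient i = 0.0226.
Specific discharge q = K · i = 0.8597 × 0.02260 = 0.01943 m/day.

0.0194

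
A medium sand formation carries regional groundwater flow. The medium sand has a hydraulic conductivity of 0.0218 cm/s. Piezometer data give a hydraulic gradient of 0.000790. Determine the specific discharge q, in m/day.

0.0149

Convert K: 0.0218 cm/s × 864 = 18.84 m/day.
Hydraulic gradient i = 0.000790.
Specific discharge q = K · i = 18.84 × 0.0007900 = 0.01488 m/day.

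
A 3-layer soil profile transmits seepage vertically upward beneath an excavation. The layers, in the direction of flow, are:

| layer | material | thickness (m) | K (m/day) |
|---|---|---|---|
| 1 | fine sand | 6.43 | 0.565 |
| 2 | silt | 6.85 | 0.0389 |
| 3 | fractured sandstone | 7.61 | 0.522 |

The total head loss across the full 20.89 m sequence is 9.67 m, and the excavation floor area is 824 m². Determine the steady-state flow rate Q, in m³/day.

39.4

Flow is perpendicular to layering, so the layers act in series and the equivalent K is the thickness-weighted harmonic mean.
Total thickness L = 6.43 + 6.85 + 7.61 = 20.89 m.
Σ(b_i/K_i) = 6.43/0.565 + 6.85/0.0389 + 7.61/0.522 = 202.1 d.
K_eq = L / Σ(b_i/K_i) = 20.89 / 202.1 = 0.1034 m/day.
Q = K_eq · A · (Δh/L) = 0.1034 × 824 × (9.67/20.89) = 39.44 m³/day.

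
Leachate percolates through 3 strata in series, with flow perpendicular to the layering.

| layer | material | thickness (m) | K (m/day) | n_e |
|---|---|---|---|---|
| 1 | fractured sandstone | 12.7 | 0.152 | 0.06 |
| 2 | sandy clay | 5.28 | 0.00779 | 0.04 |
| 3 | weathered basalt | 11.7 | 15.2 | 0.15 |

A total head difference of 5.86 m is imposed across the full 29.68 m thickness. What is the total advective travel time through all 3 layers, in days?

355

With flow normal to the layers, continuity requires the same specific discharge q through every layer.
Σ(b_i/K_i) = 12.7/0.152 + 5.28/0.00779 + 11.7/15.2 = 762.1 d.
q = Δh / Σ(b_i/K_i) = 5.86 / 762.1 = 0.007689 m/day.
In each layer the seepage velocity is v_i = q/n_i, so the layer transit time is t_i = b_i·n_i / q:
  layer 1 (fractured sandstone): t_1 = 12.7 × 0.06 / 0.007689 = 99.10 d
  layer 2 (sandy clay): t_2 = 5.28 × 0.04 / 0.007689 = 27.47 d
  layer 3 (weathered basalt): t_3 = 11.7 × 0.15 / 0.007689 = 228.2 d
Total t = Σ t_i = 354.8 days.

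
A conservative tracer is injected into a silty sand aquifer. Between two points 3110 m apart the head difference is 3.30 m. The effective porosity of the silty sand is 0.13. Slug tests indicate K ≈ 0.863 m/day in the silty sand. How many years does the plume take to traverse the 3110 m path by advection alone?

1210

Hydraulic gradient i = Δh / L = 3.30 / 3110 = 0.001061.
Darcy flux q = K · i = 0.8630 × 0.001061 = 0.0009157 m/day.
Seepage velocity v = q / n_e = 0.0009157 / 0.13 = 0.007044 m/day.
Travel time t = L / v = 3110 / 0.007044 = 4.415e+05 days = 1209 years.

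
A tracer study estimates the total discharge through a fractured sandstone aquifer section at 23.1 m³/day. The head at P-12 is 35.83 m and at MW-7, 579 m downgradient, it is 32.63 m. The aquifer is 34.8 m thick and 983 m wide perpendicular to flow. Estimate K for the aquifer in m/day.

Cross-sectional area A = 983 × 34.8 = 34208 m².
Hydraulic gradient i = (35.83 − 32.63) / 579 = 3.2 / 579 = 0.005527.
From Q = K·A·i, K = Q / (A·i) = 23.1 / (34208 × 0.005527) = 0.1222 m/day.

0.122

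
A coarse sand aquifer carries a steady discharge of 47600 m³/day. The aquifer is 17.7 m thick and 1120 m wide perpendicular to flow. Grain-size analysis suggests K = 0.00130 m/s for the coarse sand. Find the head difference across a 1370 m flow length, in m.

29.3

Convert K: 0.00130 m/s × 86400 = 112.3 m/day.
Cross-sectional area A = 1120 × 17.7 = 19824 m².
From Q = K·A·i, i = Q / (K·A) = 47600 / (112.3 × 19824) = 0.02138.
Head loss Δh = i · L = 0.02138 × 1370 = 29.29 m.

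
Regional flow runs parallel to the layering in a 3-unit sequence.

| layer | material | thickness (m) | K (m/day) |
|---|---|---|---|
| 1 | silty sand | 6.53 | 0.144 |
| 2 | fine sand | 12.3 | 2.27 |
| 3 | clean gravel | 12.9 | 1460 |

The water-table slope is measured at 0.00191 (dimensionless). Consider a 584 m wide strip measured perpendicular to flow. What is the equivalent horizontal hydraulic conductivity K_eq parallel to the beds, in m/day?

594

Flow is parallel to layering, so each bed carries its own Darcy discharge and the transmissivities add.
Σ(K_i·b_i) = 0.144×6.53 + 2.27×12.3 + 1460×12.9 = 18863 m²/day.
Total thickness b = 31.73 m, so K_eq = Σ(K_i·b_i)/b = 594.5 m/day.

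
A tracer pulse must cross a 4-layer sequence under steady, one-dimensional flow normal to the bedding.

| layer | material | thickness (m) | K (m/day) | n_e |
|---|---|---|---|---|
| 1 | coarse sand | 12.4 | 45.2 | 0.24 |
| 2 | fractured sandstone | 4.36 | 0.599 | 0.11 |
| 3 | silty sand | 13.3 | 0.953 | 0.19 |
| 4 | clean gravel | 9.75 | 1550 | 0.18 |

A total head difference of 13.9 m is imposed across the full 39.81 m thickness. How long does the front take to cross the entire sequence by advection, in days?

With flow normal to the layers, continuity requires the same specific discharge q through every layer.
Σ(b_i/K_i) = 12.4/45.2 + 4.36/0.599 + 13.3/0.953 + 9.75/1550 = 21.52 d.
q = Δh / Σ(b_i/K_i) = 13.9 / 21.52 = 0.6461 m/day.
In each layer the seepage velocity is v_i = q/n_i, so the layer transit time is t_i = b_i·n_i / q:
  layer 1 (coarse sand): t_1 = 12.4 × 0.24 / 0.6461 = 4.606 d
  layer 2 (fractured sandstone): t_2 = 4.36 × 0.11 / 0.6461 = 0.7424 d
  layer 3 (silty sand): t_3 = 13.3 × 0.19 / 0.6461 = 3.911 d
  layer 4 (clean gravel): t_4 = 9.75 × 0.18 / 0.6461 = 2.717 d
Total t = Σ t_i = 11.98 days.

12.0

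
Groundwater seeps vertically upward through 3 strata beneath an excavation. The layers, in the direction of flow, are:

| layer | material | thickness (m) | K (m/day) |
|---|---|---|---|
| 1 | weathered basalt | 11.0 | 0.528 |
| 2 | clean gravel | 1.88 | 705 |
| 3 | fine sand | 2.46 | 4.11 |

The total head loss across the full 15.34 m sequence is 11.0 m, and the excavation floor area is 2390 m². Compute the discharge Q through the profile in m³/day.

Flow is perpendicular to layering, so the layers act in series and the equivalent K is the thickness-weighted harmonic mean.
Total thickness L = 11.0 + 1.88 + 2.46 = 15.34 m.
Σ(b_i/K_i) = 11.0/0.528 + 1.88/705 + 2.46/4.11 = 21.43 d.
K_eq = L / Σ(b_i/K_i) = 15.34 / 21.43 = 0.7157 m/day.
Q = K_eq · A · (Δh/L) = 0.7157 × 2390 × (11.0/15.34) = 1227 m³/day.

1230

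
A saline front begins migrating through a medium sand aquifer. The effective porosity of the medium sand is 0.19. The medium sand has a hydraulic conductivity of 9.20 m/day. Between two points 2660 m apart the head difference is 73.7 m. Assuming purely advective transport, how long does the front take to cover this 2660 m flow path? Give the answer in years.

5.43

Hydraulic gradient i = Δh / L = 73.7 / 2660 = 0.02771.
Darcy flux q = K · i = 9.200 × 0.02771 = 0.2549 m/day.
Seepage velocity v = q / n_e = 0.2549 / 0.19 = 1.342 m/day.
Travel time t = L / v = 2660 / 1.342 = 1983 days = 5.428 years.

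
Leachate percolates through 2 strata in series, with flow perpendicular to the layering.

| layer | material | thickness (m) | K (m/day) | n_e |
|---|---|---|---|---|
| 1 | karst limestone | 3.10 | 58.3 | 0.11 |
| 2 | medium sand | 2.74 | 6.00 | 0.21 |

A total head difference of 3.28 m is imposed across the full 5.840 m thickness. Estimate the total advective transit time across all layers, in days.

0.142

With flow normal to the layers, continuity requires the same specific discharge q through every layer.
Σ(b_i/K_i) = 3.10/58.3 + 2.74/6.00 = 0.5098 d.
q = Δh / Σ(b_i/K_i) = 3.28 / 0.5098 = 6.433 m/day.
In each layer the seepage velocity is v_i = q/n_i, so the layer transit time is t_i = b_i·n_i / q:
  layer 1 (karst limestone): t_1 = 3.10 × 0.11 / 6.433 = 0.05300 d
  layer 2 (medium sand): t_2 = 2.74 × 0.21 / 6.433 = 0.08944 d
Total t = Σ t_i = 0.1424 days.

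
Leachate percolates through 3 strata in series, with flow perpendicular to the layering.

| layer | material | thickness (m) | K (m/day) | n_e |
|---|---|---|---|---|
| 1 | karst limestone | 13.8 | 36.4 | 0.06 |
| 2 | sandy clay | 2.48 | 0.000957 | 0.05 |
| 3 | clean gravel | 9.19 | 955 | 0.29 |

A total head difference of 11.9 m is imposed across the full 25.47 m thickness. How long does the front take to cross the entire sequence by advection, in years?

With flow normal to the layers, continuity requires the same specific discharge q through every layer.
Σ(b_i/K_i) = 13.8/36.4 + 2.48/0.000957 + 9.19/955 = 2592 d.
q = Δh / Σ(b_i/K_i) = 11.9 / 2592 = 0.004591 m/day.
In each layer the seepage velocity is v_i = q/n_i, so the layer transit time is t_i = b_i·n_i / q:
  layer 1 (karst limestone): t_1 = 13.8 × 0.06 / 0.004591 = 180.3 d
  layer 2 (sandy clay): t_2 = 2.48 × 0.05 / 0.004591 = 27.01 d
  layer 3 (clean gravel): t_3 = 9.19 × 0.29 / 0.004591 = 580.5 d
Total t = Σ t_i = 787.8 days = 2.157 years.

2.16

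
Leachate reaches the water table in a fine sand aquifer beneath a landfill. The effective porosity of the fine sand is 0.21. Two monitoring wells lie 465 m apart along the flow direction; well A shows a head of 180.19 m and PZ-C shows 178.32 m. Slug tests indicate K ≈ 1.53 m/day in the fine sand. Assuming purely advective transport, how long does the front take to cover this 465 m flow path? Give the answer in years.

43.5

Hydraulic gradient i = (180.19 − 178.32) / 465 = 1.87 / 465 = 0.004022.
Darcy flux q = K · i = 1.530 × 0.004022 = 0.006153 m/day.
Seepage velocity v = q / n_e = 0.006153 / 0.21 = 0.02930 m/day.
Travel time t = L / v = 465 / 0.02930 = 15871 days = 43.45 years.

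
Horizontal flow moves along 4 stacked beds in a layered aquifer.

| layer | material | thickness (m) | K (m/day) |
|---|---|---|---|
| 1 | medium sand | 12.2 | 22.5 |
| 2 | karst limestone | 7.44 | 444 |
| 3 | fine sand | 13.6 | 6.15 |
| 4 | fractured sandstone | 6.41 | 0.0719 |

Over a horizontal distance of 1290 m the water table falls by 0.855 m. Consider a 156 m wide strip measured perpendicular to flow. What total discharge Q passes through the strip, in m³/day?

Flow is parallel to layering, so each bed carries its own Darcy discharge and the transmissivities add.
Σ(K_i·b_i) = 22.5×12.2 + 444×7.44 + 6.15×13.6 + 0.0719×6.41 = 3662 m²/day.
Hydraulic gradient i = Δh / L = 0.855 / 1290 = 0.0006628.
Q = Σ(K_i·b_i) · W · i = 3662 × 156 × 0.0006628 = 378.6 m³/day.

379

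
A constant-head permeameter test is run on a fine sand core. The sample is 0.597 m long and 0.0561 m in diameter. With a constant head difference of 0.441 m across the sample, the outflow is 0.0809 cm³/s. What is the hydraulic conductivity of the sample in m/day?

3.83

Cross-sectional area A = π·(d/2)² = π × (0.0561/2)² = 0.002472 m².
Convert discharge: 0.0809 cm³/s = 8.090e-08 m³/s.
Darcy's law rearranged: K = Q·L / (A·Δh) = 8.090e-08 × 0.597 / (0.002472 × 0.441) = 4.431e-05 m/s = 3.828 m/day.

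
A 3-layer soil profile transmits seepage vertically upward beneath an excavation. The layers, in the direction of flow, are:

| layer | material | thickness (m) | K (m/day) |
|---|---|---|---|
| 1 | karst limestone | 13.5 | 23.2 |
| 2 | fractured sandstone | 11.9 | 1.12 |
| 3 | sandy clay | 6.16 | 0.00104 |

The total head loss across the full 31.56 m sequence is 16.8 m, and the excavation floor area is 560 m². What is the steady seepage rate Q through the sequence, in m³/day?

Flow is perpendicular to layering, so the layers act in series and the equivalent K is the thickness-weighted harmonic mean.
Total thickness L = 13.5 + 11.9 + 6.16 = 31.56 m.
Σ(b_i/K_i) = 13.5/23.2 + 11.9/1.12 + 6.16/0.00104 = 5934 d.
K_eq = L / Σ(b_i/K_i) = 31.56 / 5934 = 0.005318 m/day.
Q = K_eq · A · (Δh/L) = 0.005318 × 560 × (16.8/31.56) = 1.585 m³/day.

1.59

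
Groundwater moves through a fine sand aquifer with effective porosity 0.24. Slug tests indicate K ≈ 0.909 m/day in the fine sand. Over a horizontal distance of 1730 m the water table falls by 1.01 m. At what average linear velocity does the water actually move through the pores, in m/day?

0.00221

Hydraulic gradient i = Δh / L = 1.01 / 1730 = 0.0005838.
Darcy flux q = K · i = 0.9090 × 0.0005838 = 0.0005307 m/day.
Seepage velocity v = q / n_e = 0.0005307 / 0.24 = 0.002211 m/day.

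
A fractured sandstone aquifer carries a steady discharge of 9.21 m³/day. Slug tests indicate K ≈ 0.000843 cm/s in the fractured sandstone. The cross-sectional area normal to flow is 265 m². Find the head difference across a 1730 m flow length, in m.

Convert K: 0.000843 cm/s × 864 = 0.7284 m/day.
From Q = K·A·i, i = Q / (K·A) = 9.21 / (0.7284 × 265.0) = 0.04772.
Head loss Δh = i · L = 0.04772 × 1730 = 82.55 m.

82.6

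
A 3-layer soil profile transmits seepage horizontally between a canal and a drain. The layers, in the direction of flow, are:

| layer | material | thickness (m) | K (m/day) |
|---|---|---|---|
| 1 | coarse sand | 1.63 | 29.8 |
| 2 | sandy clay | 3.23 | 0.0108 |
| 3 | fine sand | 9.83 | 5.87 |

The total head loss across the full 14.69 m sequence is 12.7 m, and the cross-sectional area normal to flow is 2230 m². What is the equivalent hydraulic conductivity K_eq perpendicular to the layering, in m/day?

Flow is perpendicular to layering, so the layers act in series and the equivalent K is the thickness-weighted harmonic mean.
Total thickness L = 1.63 + 3.23 + 9.83 = 14.69 m.
Σ(b_i/K_i) = 1.63/29.8 + 3.23/0.0108 + 9.83/5.87 = 300.8 d.
K_eq = L / Σ(b_i/K_i) = 14.69 / 300.8 = 0.04884 m/day.

0.0488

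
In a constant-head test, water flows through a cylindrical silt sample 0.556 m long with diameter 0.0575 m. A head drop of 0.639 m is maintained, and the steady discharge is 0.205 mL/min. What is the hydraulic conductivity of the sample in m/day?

0.0989

Cross-sectional area A = π·(d/2)² = π × (0.0575/2)² = 0.002597 m².
Convert discharge: 0.205 mL/min = 3.417e-09 m³/s.
Darcy's law rearranged: K = Q·L / (A·Δh) = 3.417e-09 × 0.556 / (0.002597 × 0.639) = 1.145e-06 m/s = 0.09892 m/day.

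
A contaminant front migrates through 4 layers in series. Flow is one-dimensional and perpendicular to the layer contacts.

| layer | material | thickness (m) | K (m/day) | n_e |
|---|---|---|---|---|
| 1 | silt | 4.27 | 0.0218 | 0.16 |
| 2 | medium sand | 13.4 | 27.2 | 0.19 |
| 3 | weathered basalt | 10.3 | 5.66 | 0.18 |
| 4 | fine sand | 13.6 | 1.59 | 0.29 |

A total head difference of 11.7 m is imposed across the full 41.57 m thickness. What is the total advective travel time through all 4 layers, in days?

With flow normal to the layers, continuity requires the same specific discharge q through every layer.
Σ(b_i/K_i) = 4.27/0.0218 + 13.4/27.2 + 10.3/5.66 + 13.6/1.59 = 206.7 d.
q = Δh / Σ(b_i/K_i) = 11.7 / 206.7 = 0.05659 m/day.
In each layer the seepage velocity is v_i = q/n_i, so the layer transit time is t_i = b_i·n_i / q:
  layer 1 (silt): t_1 = 4.27 × 0.16 / 0.05659 = 12.07 d
  layer 2 (medium sand): t_2 = 13.4 × 0.19 / 0.05659 = 44.99 d
  layer 3 (weathered basalt): t_3 = 10.3 × 0.18 / 0.05659 = 32.76 d
  layer 4 (fine sand): t_4 = 13.6 × 0.29 / 0.05659 = 69.69 d
Total t = Σ t_i = 159.5 days.

160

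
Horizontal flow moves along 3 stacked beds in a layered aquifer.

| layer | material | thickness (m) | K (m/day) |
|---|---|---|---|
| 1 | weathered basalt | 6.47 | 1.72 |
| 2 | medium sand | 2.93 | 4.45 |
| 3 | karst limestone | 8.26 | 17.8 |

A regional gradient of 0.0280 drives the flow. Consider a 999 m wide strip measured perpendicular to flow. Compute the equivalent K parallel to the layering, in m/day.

9.69

Flow is parallel to layering, so each bed carries its own Darcy discharge and the transmissivities add.
Σ(K_i·b_i) = 1.72×6.47 + 4.45×2.93 + 17.8×8.26 = 171.2 m²/day.
Total thickness b = 17.66 m, so K_eq = Σ(K_i·b_i)/b = 9.694 m/day.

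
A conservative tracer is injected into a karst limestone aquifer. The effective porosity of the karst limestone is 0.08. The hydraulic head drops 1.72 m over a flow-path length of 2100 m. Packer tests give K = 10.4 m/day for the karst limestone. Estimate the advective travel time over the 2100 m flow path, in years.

54.0

Hydraulic gradient i = Δh / L = 1.72 / 2100 = 0.0008190.
Darcy flux q = K · i = 10.40 × 0.0008190 = 0.008518 m/day.
Seepage velocity v = q / n_e = 0.008518 / 0.08 = 0.1065 m/day.
Travel time t = L / v = 2100 / 0.1065 = 19723 days = 54.00 years.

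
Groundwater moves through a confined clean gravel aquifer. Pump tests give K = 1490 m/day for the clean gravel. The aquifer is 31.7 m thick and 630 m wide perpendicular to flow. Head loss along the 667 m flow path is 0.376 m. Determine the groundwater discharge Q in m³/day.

16800

Cross-sectional area A = 630 × 31.7 = 19971 m².
Hydraulic gradient i = Δh / L = 0.376 / 667 = 0.0005637.
Darcy's law: Q = K · A · i = 1490 × 19971 × 0.0005637 = 16774 m³/day.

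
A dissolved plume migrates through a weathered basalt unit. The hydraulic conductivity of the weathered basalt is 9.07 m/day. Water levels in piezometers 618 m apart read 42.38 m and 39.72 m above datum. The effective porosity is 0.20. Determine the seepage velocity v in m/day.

Hydraulic gradient i = (42.38 − 39.72) / 618 = 2.66 / 618 = 0.004304.
Darcy flux q = K · i = 9.070 × 0.004304 = 0.03904 m/day.
Seepage velocity v = q / n_e = 0.03904 / 0.20 = 0.1952 m/day.

0.195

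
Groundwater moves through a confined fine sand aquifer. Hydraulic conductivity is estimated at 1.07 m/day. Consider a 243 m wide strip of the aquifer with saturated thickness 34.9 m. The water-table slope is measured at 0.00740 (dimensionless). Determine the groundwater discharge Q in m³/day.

Cross-sectional area A = 243 × 34.9 = 8481 m².
Hydraulic gradient i = 0.00740.
Darcy's law: Q = K · A · i = 1.070 × 8481 × 0.007400 = 67.15 m³/day.

67.2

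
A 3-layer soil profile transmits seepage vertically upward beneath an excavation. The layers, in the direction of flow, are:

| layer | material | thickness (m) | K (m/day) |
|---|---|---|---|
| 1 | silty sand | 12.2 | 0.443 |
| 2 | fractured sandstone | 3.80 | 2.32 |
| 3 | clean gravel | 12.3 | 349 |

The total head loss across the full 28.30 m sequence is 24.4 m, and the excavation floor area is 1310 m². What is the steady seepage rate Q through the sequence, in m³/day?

Flow is perpendicular to layering, so the layers act in series and the equivalent K is the thickness-weighted harmonic mean.
Total thickness L = 12.2 + 3.80 + 12.3 = 28.30 m.
Σ(b_i/K_i) = 12.2/0.443 + 3.80/2.32 + 12.3/349 = 29.21 d.
K_eq = L / Σ(b_i/K_i) = 28.30 / 29.21 = 0.9688 m/day.
Q = K_eq · A · (Δh/L) = 0.9688 × 1310 × (24.4/28.30) = 1094 m³/day.

1090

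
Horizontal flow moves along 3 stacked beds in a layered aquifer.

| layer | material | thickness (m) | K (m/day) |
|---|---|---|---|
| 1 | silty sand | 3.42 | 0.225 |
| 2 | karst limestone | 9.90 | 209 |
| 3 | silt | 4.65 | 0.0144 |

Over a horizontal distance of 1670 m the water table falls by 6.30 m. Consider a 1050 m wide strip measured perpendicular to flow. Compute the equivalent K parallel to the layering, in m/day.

115

Flow is parallel to layering, so each bed carries its own Darcy discharge and the transmissivities add.
Σ(K_i·b_i) = 0.225×3.42 + 209×9.90 + 0.0144×4.65 = 2070 m²/day.
Total thickness b = 17.97 m, so K_eq = Σ(K_i·b_i)/b = 115.2 m/day.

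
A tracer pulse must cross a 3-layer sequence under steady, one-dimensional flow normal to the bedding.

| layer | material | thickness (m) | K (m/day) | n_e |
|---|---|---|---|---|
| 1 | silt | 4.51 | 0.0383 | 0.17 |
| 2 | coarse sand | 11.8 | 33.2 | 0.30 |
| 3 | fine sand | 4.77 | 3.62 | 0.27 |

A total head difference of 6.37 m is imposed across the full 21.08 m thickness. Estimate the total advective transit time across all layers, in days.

105

With flow normal to the layers, continuity requires the same specific discharge q through every layer.
Σ(b_i/K_i) = 4.51/0.0383 + 11.8/33.2 + 4.77/3.62 = 119.4 d.
q = Δh / Σ(b_i/K_i) = 6.37 / 119.4 = 0.05334 m/day.
In each layer the seepage velocity is v_i = q/n_i, so the layer transit time is t_i = b_i·n_i / q:
  layer 1 (silt): t_1 = 4.51 × 0.17 / 0.05334 = 14.37 d
  layer 2 (coarse sand): t_2 = 11.8 × 0.30 / 0.05334 = 66.37 d
  layer 3 (fine sand): t_3 = 4.77 × 0.27 / 0.05334 = 24.15 d
Total t = Σ t_i = 104.9 days.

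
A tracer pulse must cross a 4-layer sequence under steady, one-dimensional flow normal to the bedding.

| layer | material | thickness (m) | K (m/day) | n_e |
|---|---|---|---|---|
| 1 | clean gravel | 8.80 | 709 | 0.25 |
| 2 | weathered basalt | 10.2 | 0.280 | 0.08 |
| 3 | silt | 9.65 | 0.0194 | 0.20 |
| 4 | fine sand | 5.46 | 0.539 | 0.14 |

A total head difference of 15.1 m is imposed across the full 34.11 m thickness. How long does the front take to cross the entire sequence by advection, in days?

With flow normal to the layers, continuity requires the same specific discharge q through every layer.
Σ(b_i/K_i) = 8.80/709 + 10.2/0.280 + 9.65/0.0194 + 5.46/0.539 = 544.0 d.
q = Δh / Σ(b_i/K_i) = 15.1 / 544.0 = 0.02776 m/day.
In each layer the seepage velocity is v_i = q/n_i, so the layer transit time is t_i = b_i·n_i / q:
  layer 1 (clean gravel): t_1 = 8.80 × 0.25 / 0.02776 = 79.26 d
  layer 2 (weathered basalt): t_2 = 10.2 × 0.08 / 0.02776 = 29.40 d
  layer 3 (silt): t_3 = 9.65 × 0.20 / 0.02776 = 69.53 d
  layer 4 (fine sand): t_4 = 5.46 × 0.14 / 0.02776 = 27.54 d
Total t = Σ t_i = 205.7 days.

206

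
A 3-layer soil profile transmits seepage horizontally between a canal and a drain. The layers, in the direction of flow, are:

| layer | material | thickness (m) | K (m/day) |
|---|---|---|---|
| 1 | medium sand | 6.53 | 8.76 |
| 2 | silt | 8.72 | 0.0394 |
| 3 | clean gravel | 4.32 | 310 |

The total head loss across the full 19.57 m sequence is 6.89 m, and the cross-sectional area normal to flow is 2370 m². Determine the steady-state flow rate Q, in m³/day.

Flow is perpendicular to layering, so the layers act in series and the equivalent K is the thickness-weighted harmonic mean.
Total thickness L = 6.53 + 8.72 + 4.32 = 19.57 m.
Σ(b_i/K_i) = 6.53/8.76 + 8.72/0.0394 + 4.32/310 = 222.1 d.
K_eq = L / Σ(b_i/K_i) = 19.57 / 222.1 = 0.08812 m/day.
Q = K_eq · A · (Δh/L) = 0.08812 × 2370 × (6.89/19.57) = 73.53 m³/day.

73.5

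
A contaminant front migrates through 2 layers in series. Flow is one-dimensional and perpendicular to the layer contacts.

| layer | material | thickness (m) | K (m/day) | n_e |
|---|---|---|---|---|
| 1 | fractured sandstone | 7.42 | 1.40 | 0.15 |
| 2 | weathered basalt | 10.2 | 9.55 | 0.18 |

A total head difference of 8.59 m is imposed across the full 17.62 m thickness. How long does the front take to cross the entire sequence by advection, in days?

With flow normal to the layers, continuity requires the same specific discharge q through every layer.
Σ(b_i/K_i) = 7.42/1.40 + 10.2/9.55 = 6.368 d.
q = Δh / Σ(b_i/K_i) = 8.59 / 6.368 = 1.349 m/day.
In each layer the seepage velocity is v_i = q/n_i, so the layer transit time is t_i = b_i·n_i / q:
  layer 1 (fractured sandstone): t_1 = 7.42 × 0.15 / 1.349 = 0.8251 d
  layer 2 (weathered basalt): t_2 = 10.2 × 0.18 / 1.349 = 1.361 d
Total t = Σ t_i = 2.186 days.

2.19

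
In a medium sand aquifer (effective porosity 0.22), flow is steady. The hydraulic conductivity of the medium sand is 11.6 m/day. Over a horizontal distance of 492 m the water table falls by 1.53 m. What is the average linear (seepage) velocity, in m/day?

0.164

Hydraulic gradient i = Δh / L = 1.53 / 492 = 0.003110.
Darcy flux q = K · i = 11.60 × 0.003110 = 0.03607 m/day.
Seepage velocity v = q / n_e = 0.03607 / 0.22 = 0.1640 m/day.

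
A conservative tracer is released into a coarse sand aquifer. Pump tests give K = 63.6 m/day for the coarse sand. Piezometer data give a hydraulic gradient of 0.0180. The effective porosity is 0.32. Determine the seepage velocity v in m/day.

3.58

Hydraulic gradient i = 0.0180.
Darcy flux q = K · i = 63.60 × 0.01800 = 1.145 m/day.
Seepage velocity v = q / n_e = 1.145 / 0.32 = 3.578 m/day.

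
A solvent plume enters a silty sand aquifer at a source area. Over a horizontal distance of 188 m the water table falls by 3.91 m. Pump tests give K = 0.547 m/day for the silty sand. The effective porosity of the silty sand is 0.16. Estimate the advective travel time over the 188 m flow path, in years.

Hydraulic gradient i = Δh / L = 3.91 / 188 = 0.02080.
Darcy flux q = K · i = 0.5470 × 0.02080 = 0.01138 m/day.
Seepage velocity v = q / n_e = 0.01138 / 0.16 = 0.07110 m/day.
Travel time t = L / v = 188 / 0.07110 = 2644 days = 7.239 years.

7.24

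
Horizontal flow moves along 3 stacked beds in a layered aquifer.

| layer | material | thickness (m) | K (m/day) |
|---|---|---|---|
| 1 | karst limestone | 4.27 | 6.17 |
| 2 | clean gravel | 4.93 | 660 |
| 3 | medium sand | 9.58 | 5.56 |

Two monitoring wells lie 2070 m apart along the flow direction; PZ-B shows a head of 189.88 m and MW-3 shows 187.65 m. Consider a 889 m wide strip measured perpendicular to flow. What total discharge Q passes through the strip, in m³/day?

Flow is parallel to layering, so each bed carries its own Darcy discharge and the transmissivities add.
Σ(K_i·b_i) = 6.17×4.27 + 660×4.93 + 5.56×9.58 = 3333 m²/day.
Hydraulic gradient i = (189.88 − 187.65) / 2070 = 2.23 / 2070 = 0.001077.
Q = Σ(K_i·b_i) · W · i = 3333 × 889 × 0.001077 = 3192 m³/day.

3190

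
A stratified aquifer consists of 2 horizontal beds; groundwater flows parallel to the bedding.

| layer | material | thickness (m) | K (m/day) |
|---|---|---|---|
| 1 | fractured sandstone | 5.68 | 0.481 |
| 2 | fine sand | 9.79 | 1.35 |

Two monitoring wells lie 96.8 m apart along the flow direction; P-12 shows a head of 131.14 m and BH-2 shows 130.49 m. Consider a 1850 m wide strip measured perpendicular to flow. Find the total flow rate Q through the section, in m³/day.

Flow is parallel to layering, so each bed carries its own Darcy discharge and the transmissivities add.
Σ(K_i·b_i) = 0.481×5.68 + 1.35×9.79 = 15.95 m²/day.
Hydraulic gradient i = (131.14 − 130.49) / 96.8 = 0.65 / 96.8 = 0.006715.
Q = Σ(K_i·b_i) · W · i = 15.95 × 1850 × 0.006715 = 198.1 m³/day.

198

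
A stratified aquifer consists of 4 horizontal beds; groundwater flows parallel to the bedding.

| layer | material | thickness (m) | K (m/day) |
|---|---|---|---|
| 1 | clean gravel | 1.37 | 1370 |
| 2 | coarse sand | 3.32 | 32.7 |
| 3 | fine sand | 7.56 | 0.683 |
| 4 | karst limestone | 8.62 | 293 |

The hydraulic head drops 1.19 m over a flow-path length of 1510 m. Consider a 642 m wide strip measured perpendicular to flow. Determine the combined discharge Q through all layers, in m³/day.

2290

Flow is parallel to layering, so each bed carries its own Darcy discharge and the transmissivities add.
Σ(K_i·b_i) = 1370×1.37 + 32.7×3.32 + 0.683×7.56 + 293×8.62 = 4516 m²/day.
Hydraulic gradient i = Δh / L = 1.19 / 1510 = 0.0007881.
Q = Σ(K_i·b_i) · W · i = 4516 × 642 × 0.0007881 = 2285 m³/day.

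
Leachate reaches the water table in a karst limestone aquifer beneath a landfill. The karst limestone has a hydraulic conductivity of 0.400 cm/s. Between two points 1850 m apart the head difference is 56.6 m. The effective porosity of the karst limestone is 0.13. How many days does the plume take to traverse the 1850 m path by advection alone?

Convert K: 0.400 cm/s × 864 = 345.6 m/day.
Hydraulic gradient i = Δh / L = 56.6 / 1850 = 0.03059.
Darcy flux q = K · i = 345.6 × 0.03059 = 10.57 m/day.
Seepage velocity v = q / n_e = 10.57 / 0.13 = 81.33 m/day.
Travel time t = L / v = 1850 / 81.33 = 22.75 days.

22.7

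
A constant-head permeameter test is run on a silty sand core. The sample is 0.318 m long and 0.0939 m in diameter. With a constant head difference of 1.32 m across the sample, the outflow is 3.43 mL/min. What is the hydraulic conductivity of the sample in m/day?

Cross-sectional area A = π·(d/2)² = π × (0.0939/2)² = 0.006925 m².
Convert discharge: 3.43 mL/min = 5.717e-08 m³/s.
Darcy's law rearranged: K = Q·L / (A·Δh) = 5.717e-08 × 0.318 / (0.006925 × 1.32) = 1.989e-06 m/s = 0.1718 m/day.

0.172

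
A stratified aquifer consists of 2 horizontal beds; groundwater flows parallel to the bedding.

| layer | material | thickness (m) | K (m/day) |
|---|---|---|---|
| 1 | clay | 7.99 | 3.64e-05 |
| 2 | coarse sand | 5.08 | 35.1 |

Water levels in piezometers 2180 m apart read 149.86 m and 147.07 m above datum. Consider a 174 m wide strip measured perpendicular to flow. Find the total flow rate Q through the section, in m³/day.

Flow is parallel to layering, so each bed carries its own Darcy discharge and the transmissivities add.
Σ(K_i·b_i) = 3.64e-05×7.99 + 35.1×5.08 = 178.3 m²/day.
Hydraulic gradient i = (149.86 − 147.07) / 2180 = 2.79 / 2180 = 0.001280.
Q = Σ(K_i·b_i) · W · i = 178.3 × 174 × 0.001280 = 39.71 m³/day.

39.7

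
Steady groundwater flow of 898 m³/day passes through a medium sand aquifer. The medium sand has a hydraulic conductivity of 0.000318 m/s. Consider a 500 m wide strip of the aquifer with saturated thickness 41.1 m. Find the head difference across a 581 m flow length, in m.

Convert K: 0.000318 m/s × 86400 = 27.48 m/day.
Cross-sectional area A = 500 × 41.1 = 20550 m².
From Q = K·A·i, i = Q / (K·A) = 898 / (27.48 × 20550) = 0.001590.
Head loss Δh = i · L = 0.001590 × 581 = 0.9241 m.

0.924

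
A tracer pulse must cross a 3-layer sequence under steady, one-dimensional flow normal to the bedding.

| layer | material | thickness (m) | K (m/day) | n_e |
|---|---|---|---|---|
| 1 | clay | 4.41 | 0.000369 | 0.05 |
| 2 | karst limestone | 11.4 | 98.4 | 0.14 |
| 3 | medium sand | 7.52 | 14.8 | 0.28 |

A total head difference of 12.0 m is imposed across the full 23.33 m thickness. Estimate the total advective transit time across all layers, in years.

10.7

With flow normal to the layers, continuity requires the same specific discharge q through every layer.
Σ(b_i/K_i) = 4.41/0.000369 + 11.4/98.4 + 7.52/14.8 = 11952 d.
q = Δh / Σ(b_i/K_i) = 12.0 / 11952 = 0.001004 m/day.
In each layer the seepage velocity is v_i = q/n_i, so the layer transit time is t_i = b_i·n_i / q:
  layer 1 (clay): t_1 = 4.41 × 0.05 / 0.001004 = 219.6 d
  layer 2 (karst limestone): t_2 = 11.4 × 0.14 / 0.001004 = 1590 d
  layer 3 (medium sand): t_3 = 7.52 × 0.28 / 0.001004 = 2097 d
Total t = Σ t_i = 3906 days = 10.70 years.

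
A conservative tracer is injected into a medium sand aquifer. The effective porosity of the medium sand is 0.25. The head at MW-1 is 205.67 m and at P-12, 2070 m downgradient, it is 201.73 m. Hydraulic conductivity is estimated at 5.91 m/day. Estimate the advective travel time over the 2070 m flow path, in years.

Hydraulic gradient i = (205.67 − 201.73) / 2070 = 3.94 / 2070 = 0.001903.
Darcy flux q = K · i = 5.910 × 0.001903 = 0.01125 m/day.
Seepage velocity v = q / n_e = 0.01125 / 0.25 = 0.04500 m/day.
Travel time t = L / v = 2070 / 0.04500 = 46004 days = 126.0 years.

126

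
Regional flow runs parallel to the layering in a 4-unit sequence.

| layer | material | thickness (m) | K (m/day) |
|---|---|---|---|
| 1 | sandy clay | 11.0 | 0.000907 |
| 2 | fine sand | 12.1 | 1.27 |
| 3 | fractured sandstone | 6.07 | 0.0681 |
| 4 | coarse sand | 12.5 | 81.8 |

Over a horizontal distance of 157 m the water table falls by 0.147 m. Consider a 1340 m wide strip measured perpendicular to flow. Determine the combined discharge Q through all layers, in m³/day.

1300

Flow is parallel to layering, so each bed carries its own Darcy discharge and the transmissivities add.
Σ(K_i·b_i) = 0.000907×11.0 + 1.27×12.1 + 0.0681×6.07 + 81.8×12.5 = 1038 m²/day.
Hydraulic gradient i = Δh / L = 0.147 / 157 = 0.0009363.
Q = Σ(K_i·b_i) · W · i = 1038 × 1340 × 0.0009363 = 1303 m³/day.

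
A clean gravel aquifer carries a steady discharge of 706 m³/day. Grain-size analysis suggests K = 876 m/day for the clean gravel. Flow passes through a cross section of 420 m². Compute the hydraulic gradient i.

From Q = K·A·i, i = Q / (K·A) = 706 / (876.0 × 420.0) = 0.001919.

0.00192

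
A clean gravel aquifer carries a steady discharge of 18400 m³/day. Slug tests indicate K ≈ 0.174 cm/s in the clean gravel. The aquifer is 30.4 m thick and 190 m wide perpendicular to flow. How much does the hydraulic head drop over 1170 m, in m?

24.8

Convert K: 0.174 cm/s × 864 = 150.3 m/day.
Cross-sectional area A = 190 × 30.4 = 5776 m².
From Q = K·A·i, i = Q / (K·A) = 18400 / (150.3 × 5776) = 0.02119.
Head loss Δh = i · L = 0.02119 × 1170 = 24.79 m.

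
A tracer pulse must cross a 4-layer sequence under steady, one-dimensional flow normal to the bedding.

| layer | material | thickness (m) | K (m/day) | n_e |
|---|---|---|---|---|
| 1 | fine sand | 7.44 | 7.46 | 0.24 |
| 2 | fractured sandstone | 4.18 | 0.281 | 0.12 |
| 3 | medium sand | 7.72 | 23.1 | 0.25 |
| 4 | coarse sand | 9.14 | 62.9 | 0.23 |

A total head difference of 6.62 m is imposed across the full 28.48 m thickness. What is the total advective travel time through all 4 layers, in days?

With flow normal to the layers, continuity requires the same specific discharge q through every layer.
Σ(b_i/K_i) = 7.44/7.46 + 4.18/0.281 + 7.72/23.1 + 9.14/62.9 = 16.35 d.
q = Δh / Σ(b_i/K_i) = 6.62 / 16.35 = 0.4048 m/day.
In each layer the seepage velocity is v_i = q/n_i, so the layer transit time is t_i = b_i·n_i / q:
  layer 1 (fine sand): t_1 = 7.44 × 0.24 / 0.4048 = 4.411 d
  layer 2 (fractured sandstone): t_2 = 4.18 × 0.12 / 0.4048 = 1.239 d
  layer 3 (medium sand): t_3 = 7.72 × 0.25 / 0.4048 = 4.767 d
  layer 4 (coarse sand): t_4 = 9.14 × 0.23 / 0.4048 = 5.193 d
Total t = Σ t_i = 15.61 days.

15.6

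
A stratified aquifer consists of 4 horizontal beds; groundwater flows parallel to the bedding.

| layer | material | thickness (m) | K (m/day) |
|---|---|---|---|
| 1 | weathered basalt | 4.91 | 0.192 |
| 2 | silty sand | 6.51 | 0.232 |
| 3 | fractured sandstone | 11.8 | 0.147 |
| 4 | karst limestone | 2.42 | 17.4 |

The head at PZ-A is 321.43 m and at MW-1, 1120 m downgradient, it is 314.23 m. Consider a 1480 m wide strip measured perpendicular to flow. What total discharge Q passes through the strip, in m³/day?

Flow is parallel to layering, so each bed carries its own Darcy discharge and the transmissivities add.
Σ(K_i·b_i) = 0.192×4.91 + 0.232×6.51 + 0.147×11.8 + 17.4×2.42 = 46.30 m²/day.
Hydraulic gradient i = (321.43 − 314.23) / 1120 = 7.2 / 1120 = 0.006429.
Q = Σ(K_i·b_i) · W · i = 46.30 × 1480 × 0.006429 = 440.5 m³/day.

440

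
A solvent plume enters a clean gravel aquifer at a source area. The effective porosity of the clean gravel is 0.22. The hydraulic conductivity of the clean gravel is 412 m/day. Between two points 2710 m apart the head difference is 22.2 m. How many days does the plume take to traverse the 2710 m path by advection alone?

Hydraulic gradient i = Δh / L = 22.2 / 2710 = 0.008192.
Darcy flux q = K · i = 412.0 × 0.008192 = 3.375 m/day.
Seepage velocity v = q / n_e = 3.375 / 0.22 = 15.34 m/day.
Travel time t = L / v = 2710 / 15.34 = 176.6 days.

177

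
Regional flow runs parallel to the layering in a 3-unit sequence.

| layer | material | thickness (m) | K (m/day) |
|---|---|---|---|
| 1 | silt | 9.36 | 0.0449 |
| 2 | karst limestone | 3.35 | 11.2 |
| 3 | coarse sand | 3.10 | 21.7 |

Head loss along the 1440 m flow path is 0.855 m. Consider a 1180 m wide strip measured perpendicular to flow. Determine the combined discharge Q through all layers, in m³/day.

Flow is parallel to layering, so each bed carries its own Darcy discharge and the transmissivities add.
Σ(K_i·b_i) = 0.0449×9.36 + 11.2×3.35 + 21.7×3.10 = 105.2 m²/day.
Hydraulic gradient i = Δh / L = 0.855 / 1440 = 0.0005937.
Q = Σ(K_i·b_i) · W · i = 105.2 × 1180 × 0.0005937 = 73.71 m³/day.

73.7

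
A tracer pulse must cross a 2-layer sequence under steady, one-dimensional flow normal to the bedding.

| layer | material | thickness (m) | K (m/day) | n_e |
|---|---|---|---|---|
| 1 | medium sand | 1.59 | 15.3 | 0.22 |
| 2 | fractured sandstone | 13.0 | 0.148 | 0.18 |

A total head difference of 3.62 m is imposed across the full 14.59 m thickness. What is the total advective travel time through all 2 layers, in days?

With flow normal to the layers, continuity requires the same specific discharge q through every layer.
Σ(b_i/K_i) = 1.59/15.3 + 13.0/0.148 = 87.94 d.
q = Δh / Σ(b_i/K_i) = 3.62 / 87.94 = 0.04116 m/day.
In each layer the seepage velocity is v_i = q/n_i, so the layer transit time is t_i = b_i·n_i / q:
  layer 1 (medium sand): t_1 = 1.59 × 0.22 / 0.04116 = 8.498 d
  layer 2 (fractured sandstone): t_2 = 13.0 × 0.18 / 0.04116 = 56.85 d
Total t = Σ t_i = 65.34 days.

65.3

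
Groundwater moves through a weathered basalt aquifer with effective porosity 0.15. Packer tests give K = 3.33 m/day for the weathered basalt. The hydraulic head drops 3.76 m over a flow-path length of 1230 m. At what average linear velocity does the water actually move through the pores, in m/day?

0.0679

Hydraulic gradient i = Δh / L = 3.76 / 1230 = 0.003057.
Darcy flux q = K · i = 3.330 × 0.003057 = 0.01018 m/day.
Seepage velocity v = q / n_e = 0.01018 / 0.15 = 0.06786 m/day.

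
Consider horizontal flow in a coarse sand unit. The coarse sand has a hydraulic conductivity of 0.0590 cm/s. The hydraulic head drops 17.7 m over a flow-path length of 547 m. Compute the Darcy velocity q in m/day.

Convert K: 0.0590 cm/s × 864 = 50.98 m/day.
Hydraulic gradient i = Δh / L = 17.7 / 547 = 0.03236.
Specific discharge q = K · i = 50.98 × 0.03236 = 1.649 m/day.

1.65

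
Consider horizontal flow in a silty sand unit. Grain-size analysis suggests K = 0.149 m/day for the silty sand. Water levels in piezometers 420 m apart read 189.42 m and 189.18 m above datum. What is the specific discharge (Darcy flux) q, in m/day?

Hydraulic gradient i = (189.42 − 189.18) / 420 = 0.24 / 420 = 0.0005714.
Specific discharge q = K · i = 0.1490 × 0.0005714 = 8.514e-05 m/day.

8.51e-05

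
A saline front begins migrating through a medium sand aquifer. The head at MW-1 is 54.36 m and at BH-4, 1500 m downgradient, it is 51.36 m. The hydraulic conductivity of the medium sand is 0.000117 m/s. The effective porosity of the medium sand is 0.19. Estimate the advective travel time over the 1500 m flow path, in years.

Convert K: 0.000117 m/s × 86400 = 10.11 m/day.
Hydraulic gradient i = (54.36 − 51.36) / 1500 = 3 / 1500 = 0.002000.
Darcy flux q = K · i = 10.11 × 0.002000 = 0.02022 m/day.
Seepage velocity v = q / n_e = 0.02022 / 0.19 = 0.1064 m/day.
Travel time t = L / v = 1500 / 0.1064 = 14097 days = 38.59 years.

38.6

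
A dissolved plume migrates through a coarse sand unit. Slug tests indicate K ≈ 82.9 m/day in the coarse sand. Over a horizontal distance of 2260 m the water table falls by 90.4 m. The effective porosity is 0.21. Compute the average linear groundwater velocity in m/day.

Hydraulic gradient i = Δh / L = 90.4 / 2260 = 0.04000.
Darcy flux q = K · i = 82.90 × 0.04000 = 3.316 m/day.
Seepage velocity v = q / n_e = 3.316 / 0.21 = 15.79 m/day.

15.8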